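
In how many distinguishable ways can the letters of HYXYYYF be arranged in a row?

210

Letter multiplicities in HYXYYYF: F×1, H×1, X×1, Y×4.
The number of distinct arrangements is 7!/(4!) = 5040/24 = 210.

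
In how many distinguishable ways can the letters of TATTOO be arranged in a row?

60

TATTOO has 6 letters with O appearing twice and T appearing 3 times.
So there are 6! / (3!·2!) = 60 distinguishable arrangements.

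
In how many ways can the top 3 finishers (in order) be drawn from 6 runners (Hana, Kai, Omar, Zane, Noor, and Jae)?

This is an ordered selection of 3 from 6: P(6,3).
That gives 6 × 5 × 4 = 120.

120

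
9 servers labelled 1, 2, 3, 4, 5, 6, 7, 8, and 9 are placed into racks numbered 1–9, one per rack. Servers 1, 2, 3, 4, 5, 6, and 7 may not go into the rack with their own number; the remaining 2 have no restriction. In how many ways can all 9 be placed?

Let Aᵢ (for 1 ≤ i ≤ 7) be the placements that put server i in its forbidden rack. Any j of these fix j positions, leaving (9−j)! ways to fill the rest, and there are C(7,j) ways to pick which j.
By inclusion–exclusion, the number of valid placements is Σ_{j=0}^{7} (−1)^j C(7,j)·(9−j)!.
Computing: 362880 − 282240 + 105840 − 25200 + 4200 − 504 + 42 − 2 = 165016.

165016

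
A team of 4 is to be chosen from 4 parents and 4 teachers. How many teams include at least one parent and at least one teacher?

68

Total 4-person selections from all 8: C(8,4) = 70.
Subtract selections that omit an entire group: no parents → C(4,4) = 1; no teachers → C(4,4) = 1.
Both groups omitted at once is impossible, so 70 − 2 = 68.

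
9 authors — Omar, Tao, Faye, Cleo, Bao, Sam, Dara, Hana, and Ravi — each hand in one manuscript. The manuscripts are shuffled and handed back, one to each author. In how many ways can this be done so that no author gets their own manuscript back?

This is the derangement count D_9: permutations of 9 items with no fixed point.
By inclusion–exclusion this is Σ_{j=0}^{9} (−1)^j C(9,j)·(9−j)!.
Computing: 362880 − 362880 + 181440 − 60480 + 15120 − 3024 + 504 − 72 + 9 − 1 = 133496.

133496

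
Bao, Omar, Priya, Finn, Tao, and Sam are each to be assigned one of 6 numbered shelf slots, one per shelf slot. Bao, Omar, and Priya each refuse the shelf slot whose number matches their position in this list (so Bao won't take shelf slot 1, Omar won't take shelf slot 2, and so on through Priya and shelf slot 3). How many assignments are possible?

426

Let Aᵢ (for i ∈ {1, 2, 3}) be the placements that put person i in their forbidden shelf slot. Any j of these fix j positions, leaving (6−j)! ways to fill the rest, and there are C(3,j) ways to pick which j.
By inclusion–exclusion, the number of valid placements is Σ_{j=0}^{3} (−1)^j C(3,j)·(6−j)!.
Computing: 720 − 360 + 72 − 6 = 426.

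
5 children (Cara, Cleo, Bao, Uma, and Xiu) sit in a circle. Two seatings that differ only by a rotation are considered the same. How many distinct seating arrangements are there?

24

Seat Cara anywhere (absorbing the rotational symmetry), then permute the other 4: (4)! = 24.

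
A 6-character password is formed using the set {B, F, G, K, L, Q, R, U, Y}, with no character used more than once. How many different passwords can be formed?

60480

This is a permutation of 6 out of 9: P(9,6) = 9!/3!.
That product is 9 × 8 × 7 × 6 × 5 × 4 = 60480.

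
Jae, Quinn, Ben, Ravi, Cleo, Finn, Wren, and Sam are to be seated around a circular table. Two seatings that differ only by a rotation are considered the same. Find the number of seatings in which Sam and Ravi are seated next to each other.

Treat {Sam, Ravi} as one unit (2 internal orders) and seat the resulting 7 units around the table: (6)! circular arrangements.
So 2 × (6)! = 2 × 720 = 1440.

1440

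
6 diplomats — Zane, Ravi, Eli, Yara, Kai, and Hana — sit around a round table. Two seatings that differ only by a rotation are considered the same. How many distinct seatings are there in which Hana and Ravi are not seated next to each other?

72

All circular seatings of 6 people number (5)! = 120.
Seatings with Hana beside Ravi: treat them as a block with 2 internal orders, giving 2 × (4)! = 48.
Subtracting, 120 − 48 = 72.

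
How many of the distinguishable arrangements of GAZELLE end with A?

Fix A in the last position and arrange the remaining 6 letters.
Those 6 letters have E appearing twice and L appearing twice, giving (6)!/(2!·2!) = 180.

180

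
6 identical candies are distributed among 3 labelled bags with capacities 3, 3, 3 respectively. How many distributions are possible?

Ignoring the caps, the number of non-negative solutions to x_1+…+x_3 = 6 is C(8,2) = 28.
Subtract solutions that violate a single cap (substitute x_i' = x_i − (cap_i+1)): x_1 ≥ 4 gives C(4,2) = 6; x_2 ≥ 4 gives C(4,2) = 6; x_3 ≥ 4 gives C(4,2) = 6. Together 18.
No two caps can be exceeded simultaneously, so the pair terms are all 0.
By inclusion–exclusion the count is 28 − 18 + 0 = 10.

10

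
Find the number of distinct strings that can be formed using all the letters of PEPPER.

Letter multiplicities in PEPPER: E×2, P×3, R×1.
The number of distinct arrangements is 6!/(3!·2!) = 720/12 = 60.

60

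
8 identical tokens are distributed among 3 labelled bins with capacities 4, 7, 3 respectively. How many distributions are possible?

Ignoring the caps, the number of non-negative solutions to x_1+…+x_3 = 8 is C(10,2) = 45.
Subtract solutions that violate a single cap (substitute x_i' = x_i − (cap_i+1)): x_1 ≥ 5 gives C(5,2) = 10; x_2 ≥ 8 gives C(2,2) = 1; x_3 ≥ 4 gives C(6,2) = 15. Together 26.
No two caps can be exceeded simultaneously, so the pair terms are all 0.
By inclusion–exclusion the count is 45 − 26 + 0 = 19.

19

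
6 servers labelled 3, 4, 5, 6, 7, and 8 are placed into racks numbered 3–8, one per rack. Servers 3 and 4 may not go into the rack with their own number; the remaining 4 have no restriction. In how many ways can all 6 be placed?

Let Aᵢ (for i ∈ {3, 4}) be the placements that put server i in its forbidden rack. Any j of these fix j positions, leaving (6−j)! ways to fill the rest, and there are C(2,j) ways to pick which j.
By inclusion–exclusion, the number of valid placements is Σ_{j=0}^{2} (−1)^j C(2,j)·(6−j)!.
Computing: 720 − 240 + 24 = 504.

504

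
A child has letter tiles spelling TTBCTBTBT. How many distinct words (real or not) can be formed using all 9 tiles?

504

Letter multiplicities in TTBCTBTBT: B×3, C×1, T×5.
Dividing 9! = 362880 by 5!·3! = 720 for the repeated letters gives 504.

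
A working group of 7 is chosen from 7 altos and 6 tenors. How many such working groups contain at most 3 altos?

Split by how many altos are chosen (0 through 3).
Sum: C(7,0)·C(6,7) + C(7,1)·C(6,6) + C(7,2)·C(6,5) + C(7,3)·C(6,4) = 0 + 7 + 126 + 525 = 658.

658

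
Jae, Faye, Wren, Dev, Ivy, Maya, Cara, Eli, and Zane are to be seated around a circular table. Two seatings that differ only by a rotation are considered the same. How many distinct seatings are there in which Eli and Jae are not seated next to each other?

All circular seatings of 9 people number (8)! = 40320.
Seatings with Eli beside Jae: treat them as a block with 2 internal orders, giving 2 × (7)! = 10080.
Subtracting, 40320 − 10080 = 30240.

30240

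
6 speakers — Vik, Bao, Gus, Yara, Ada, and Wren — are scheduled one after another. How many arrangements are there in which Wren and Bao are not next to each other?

480

There are 6! = 720 arrangements in all. If Wren and Bao are adjacent, merging them into one block gives 2·(5)! = 240 arrangements.
Complementary counting: 720 − 240 = 480.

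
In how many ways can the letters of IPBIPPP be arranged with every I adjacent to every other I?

Treat the 2 copies of I as a single block. The multiset to arrange is then {II, B, P, P, P, P}, 6 items in all.
That gives (6)!/(4!) = 30 arrangements.

30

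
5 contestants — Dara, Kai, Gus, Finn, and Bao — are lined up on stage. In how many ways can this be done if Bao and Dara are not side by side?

72

There are 5! = 120 arrangements in all. If Bao and Dara are adjacent, merging them into one block gives 2·(4)! = 48 arrangements.
Complementary counting: 120 − 48 = 72.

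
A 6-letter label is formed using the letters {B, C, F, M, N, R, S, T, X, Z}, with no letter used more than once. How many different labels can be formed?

With no repetition, fill the 6 letters in order: 10 choices, then 9, down to 5.
10 × 9 × 8 × 7 × 6 × 5 = 151200.

151200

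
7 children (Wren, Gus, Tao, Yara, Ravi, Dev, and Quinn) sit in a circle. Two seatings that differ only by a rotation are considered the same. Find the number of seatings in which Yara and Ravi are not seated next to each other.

480

Without the restriction there are (6)! = 720 seatings.
Those with Yara next to Ravi: fuse the pair into one unit and seat 6 units around a circle — 2·(5)! = 240.
Subtracting, 720 − 240 = 480.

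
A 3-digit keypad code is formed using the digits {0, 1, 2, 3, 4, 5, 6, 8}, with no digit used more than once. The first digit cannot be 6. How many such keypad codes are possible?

294

The first digit has 8−1 = 7 choices (anything except 6).
The remaining 2 digits are filled from the other 7 symbols without repetition: 7 × 6 = 42.
Total: 7 × 42 = 294.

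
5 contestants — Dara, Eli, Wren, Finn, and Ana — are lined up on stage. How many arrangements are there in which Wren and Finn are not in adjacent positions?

72

There are 5! = 120 arrangements in all. If Wren and Finn are adjacent, merging them into one block gives 2·(4)! = 48 arrangements.
Complementary counting: 120 − 48 = 72.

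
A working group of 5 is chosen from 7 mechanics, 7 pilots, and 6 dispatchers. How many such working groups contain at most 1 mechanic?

Split by how many mechanics are chosen (0 through 1).
Sum: C(7,0)·C(13,5) + C(7,1)·C(13,4) = 1287 + 5005 = 6292.

6292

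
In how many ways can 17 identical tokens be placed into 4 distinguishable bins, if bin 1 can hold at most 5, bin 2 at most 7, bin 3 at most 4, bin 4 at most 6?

By stars and bars, unrestricted non-negative solutions to x_1+…+x_4 = 17 number C(17+3,3) = 1140.
Subtract solutions that violate a single cap (substitute x_i' = x_i − (cap_i+1)): x_1 ≥ 6 gives C(14,3) = 364; x_2 ≥ 8 gives C(12,3) = 220; x_3 ≥ 5 gives C(15,3) = 455; x_4 ≥ 7 gives C(13,3) = 286. Together 1325.
Add back pairs where two caps are both exceeded: 20 + 84 + 35 + 35 + 10 + 56 = 240.
By inclusion–exclusion the count is 1140 − 1325 + 240 = 55.

55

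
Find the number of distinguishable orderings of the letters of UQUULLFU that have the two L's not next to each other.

630

Total arrangements of UQUULLFU: 8!/(4!·2!) = 840.
If the two L's are adjacent, glue them into one block, leaving 7 items to arrange: (7)!/(4!) = 210 ways.
Hence 840 − 210 = 630.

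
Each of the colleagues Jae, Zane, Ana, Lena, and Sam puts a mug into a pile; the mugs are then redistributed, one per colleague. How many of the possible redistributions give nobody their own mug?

This is the derangement count D_5: permutations of 5 items with no fixed point.
By inclusion–exclusion this is Σ_{j=0}^{5} (−1)^j C(5,j)·(5−j)!.
Computing: 120 − 120 + 60 − 20 + 5 − 1 = 44.

44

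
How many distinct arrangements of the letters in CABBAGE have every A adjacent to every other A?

Treat the 2 copies of A as a single block. The multiset to arrange is then {AA, B, B, C, E, G}, 6 items in all.
That gives (6)!/(2!) = 360 arrangements.

360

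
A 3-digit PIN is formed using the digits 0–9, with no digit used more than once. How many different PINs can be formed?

720

With no repetition, fill the 3 digits in order: 10 choices, then 9, down to 8.
That product is 10 × 9 × 8 = 720.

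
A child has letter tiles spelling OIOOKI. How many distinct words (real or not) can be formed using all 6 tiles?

60

The 6 letters of OIOOKI have repeats: I appearing twice and O appearing 3 times.
Dividing 6! = 720 by 3!·2! = 12 for the repeated letters gives 60.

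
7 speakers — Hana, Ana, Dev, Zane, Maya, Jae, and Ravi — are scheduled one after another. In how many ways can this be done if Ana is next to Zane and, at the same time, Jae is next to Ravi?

480

Treat {Ana,Zane} as one block (2 orders) and {Jae,Ravi} as another (2 orders).
That leaves 5 units to arrange: 2 × 2 × 5! = 4 × 120 = 480.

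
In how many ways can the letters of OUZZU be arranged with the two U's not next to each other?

Total arrangements of OUZZU: 5!/(2!·2!) = 30.
Arrangements with the U's together: treat UU as one letter, giving (4)!/(2!) = 12.
Hence 30 − 12 = 18.

18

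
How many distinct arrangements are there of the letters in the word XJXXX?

5

The 5 letters of XJXXX have repeats: X appearing 4 times.
The number of distinct arrangements is 5!/(4!) = 120/24 = 5.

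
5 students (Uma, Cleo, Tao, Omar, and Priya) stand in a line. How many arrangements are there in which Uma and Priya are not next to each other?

Of the 5! = 120 arrangements, those with Uma and Priya adjacent number 2 × 4! = 48 (treat the pair as a block with 2 internal orders).
So 120 − 48 = 72 arrangements keep them apart.

72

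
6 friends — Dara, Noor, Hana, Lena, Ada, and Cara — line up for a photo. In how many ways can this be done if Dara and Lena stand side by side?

240

Glue Dara and Lena into one block (2 internal orders), leaving 5 units to arrange in a row.
So the count is 2·(5)! = 240.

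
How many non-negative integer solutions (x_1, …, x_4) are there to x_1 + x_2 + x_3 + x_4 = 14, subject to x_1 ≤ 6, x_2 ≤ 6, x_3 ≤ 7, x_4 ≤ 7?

By stars and bars, unrestricted non-negative solutions to x_1+…+x_4 = 14 number C(14+3,3) = 680.
Subtract solutions that violate a single cap (substitute x_i' = x_i − (cap_i+1)): x_1 ≥ 7 gives C(10,3) = 120; x_2 ≥ 7 gives C(10,3) = 120; x_3 ≥ 8 gives C(9,3) = 84; x_4 ≥ 8 gives C(9,3) = 84. Together 408.
Add back pairs where two caps are both exceeded: 1 + 0 + 0 + 0 + 0 + 0 = 1.
By inclusion–exclusion the count is 680 − 408 + 1 = 273.

273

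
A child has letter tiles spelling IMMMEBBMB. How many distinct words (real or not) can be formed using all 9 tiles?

Letter multiplicities in IMMMEBBMB: B×3, E×1, I×1, M×4.
Dividing 9! = 362880 by 4!·3! = 144 for the repeated letters gives 2520.

2520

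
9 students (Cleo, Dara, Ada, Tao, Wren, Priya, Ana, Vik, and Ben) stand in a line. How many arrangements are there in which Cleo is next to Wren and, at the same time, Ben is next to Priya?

20160

Treat {Cleo,Wren} as one block (2 orders) and {Ben,Priya} as another (2 orders).
That leaves 7 units to arrange: 2 × 2 × 7! = 4 × 5040 = 20160.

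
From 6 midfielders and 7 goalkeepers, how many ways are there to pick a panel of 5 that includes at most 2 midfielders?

756

Split by how many midfielders are chosen (0 through 2).
Sum: C(6,0)·C(7,5) + C(6,1)·C(7,4) + C(6,2)·C(7,3) = 21 + 210 + 525 = 756.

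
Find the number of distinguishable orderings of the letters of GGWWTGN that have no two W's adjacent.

There are 7!/(3!·2!) = 420 arrangements of GGWWTGN in total.
Arrangements with the W's together: treat WW as one letter, giving (6)!/(3!) = 120.
Hence 420 − 120 = 300.

300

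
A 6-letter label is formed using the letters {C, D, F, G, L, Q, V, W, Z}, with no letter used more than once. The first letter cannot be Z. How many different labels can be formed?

53760

The first letter has 9−1 = 8 choices (anything except Z).
The remaining 5 letters are filled from the other 8 symbols without repetition: 8 × 7 × 6 × 5 × 4 = 6720.
Total: 8 × 6720 = 53760.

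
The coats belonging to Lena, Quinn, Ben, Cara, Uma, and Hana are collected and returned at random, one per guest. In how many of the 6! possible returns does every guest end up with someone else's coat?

265

This is the derangement count D_6: permutations of 6 items with no fixed point.
By inclusion–exclusion this is Σ_{j=0}^{6} (−1)^j C(6,j)·(6−j)!.
Computing: 720 − 720 + 360 − 120 + 30 − 6 + 1 = 265.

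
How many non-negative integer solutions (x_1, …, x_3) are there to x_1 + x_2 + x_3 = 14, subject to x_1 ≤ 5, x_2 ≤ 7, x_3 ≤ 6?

By stars and bars, unrestricted non-negative solutions to x_1+…+x_3 = 14 number C(14+2,2) = 120.
Subtract solutions that violate a single cap (substitute x_i' = x_i − (cap_i+1)): x_1 ≥ 6 gives C(10,2) = 45; x_2 ≥ 8 gives C(8,2) = 28; x_3 ≥ 7 gives C(9,2) = 36. Together 109.
Add back pairs where two caps are both exceeded: 1 + 3 + 0 = 4.
By inclusion–exclusion the count is 120 − 109 + 4 = 15.

15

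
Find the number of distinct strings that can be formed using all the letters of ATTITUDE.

Letter multiplicities in ATTITUDE: A×1, D×1, E×1, I×1, T×3, U×1.
Dividing 8! = 40320 by 3! = 6 for the repeated letters gives 6720.

6720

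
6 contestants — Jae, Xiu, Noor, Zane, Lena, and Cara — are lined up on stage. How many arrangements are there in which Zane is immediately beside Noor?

240

Glue Zane and Noor into one block (2 internal orders), leaving 5 units to arrange in a row.
That gives 2 × 5! = 2 × 120 = 240.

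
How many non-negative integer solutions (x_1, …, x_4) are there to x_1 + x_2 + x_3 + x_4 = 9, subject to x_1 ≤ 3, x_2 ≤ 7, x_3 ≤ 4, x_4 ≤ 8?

125

By stars and bars, unrestricted non-negative solutions to x_1+…+x_4 = 9 number C(9+3,3) = 220.
Subtract solutions that violate a single cap (substitute x_i' = x_i − (cap_i+1)): x_1 ≥ 4 gives C(8,3) = 56; x_2 ≥ 8 gives C(4,3) = 4; x_3 ≥ 5 gives C(7,3) = 35; x_4 ≥ 9 gives C(3,3) = 1. Together 96.
Add back pairs where two caps are both exceeded: 0 + 1 + 0 + 0 + 0 + 0 = 1.
By inclusion–exclusion the count is 220 − 96 + 1 = 125.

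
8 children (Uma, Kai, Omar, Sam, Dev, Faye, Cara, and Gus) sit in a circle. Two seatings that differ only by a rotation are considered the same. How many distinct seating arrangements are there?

Fix one person's seat to break rotational symmetry; the remaining 7 people can be arranged in (7)! = 5040 ways.

5040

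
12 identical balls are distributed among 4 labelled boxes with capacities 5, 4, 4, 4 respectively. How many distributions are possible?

By stars and bars, unrestricted non-negative solutions to x_1+…+x_4 = 12 number C(12+3,3) = 455.
Subtract solutions that violate a single cap (substitute x_i' = x_i − (cap_i+1)): x_1 ≥ 6 gives C(9,3) = 84; x_2 ≥ 5 gives C(10,3) = 120; x_3 ≥ 5 gives C(10,3) = 120; x_4 ≥ 5 gives C(10,3) = 120. Together 444.
Add back pairs where two caps are both exceeded: 4 + 4 + 4 + 10 + 10 + 10 = 42.
By inclusion–exclusion the count is 455 − 444 + 42 = 53.

53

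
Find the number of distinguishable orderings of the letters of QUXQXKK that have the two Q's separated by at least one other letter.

450

Total arrangements of QUXQXKK: 7!/(2!·2!·2!) = 630.
If the two Q's are adjacent, glue them into one block, leaving 6 items to arrange: (6)!/(2!·2!) = 180 ways.
Hence 630 − 180 = 450.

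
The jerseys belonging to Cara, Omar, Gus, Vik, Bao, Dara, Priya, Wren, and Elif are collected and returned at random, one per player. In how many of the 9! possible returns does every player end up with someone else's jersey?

133496

Count assignments avoiding every fixed point. For any j of the 9 players fixed to their old jersey, the other 9−j can be arranged in (9−j)! ways.
By inclusion–exclusion this is Σ_{j=0}^{9} (−1)^j C(9,j)·(9−j)!.
Computing: 362880 − 362880 + 181440 − 60480 + 15120 − 3024 + 504 − 72 + 9 − 1 = 133496.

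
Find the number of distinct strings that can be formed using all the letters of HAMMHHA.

The 7 letters of HAMMHHA have repeats: A appearing twice, H appearing 3 times, and M appearing twice.
So there are 7! / (3!·2!·2!) = 210 distinguishable arrangements.

210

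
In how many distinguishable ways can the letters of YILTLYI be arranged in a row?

630

The 7 letters of YILTLYI have repeats: I appearing twice, L appearing twice, and Y appearing twice.
So there are 7! / (2!·2!·2!) = 630 distinguishable arrangements.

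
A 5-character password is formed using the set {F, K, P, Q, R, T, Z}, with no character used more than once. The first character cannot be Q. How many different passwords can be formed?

The first character has 7−1 = 6 choices (anything except Q).
The remaining 4 characters are filled from the other 6 symbols without repetition: 6 × 5 × 4 × 3 = 360.
Total: 6 × 360 = 2160.

2160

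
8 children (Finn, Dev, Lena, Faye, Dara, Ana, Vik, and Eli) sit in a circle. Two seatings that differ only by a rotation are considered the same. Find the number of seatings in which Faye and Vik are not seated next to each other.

3600

Without the restriction there are (7)! = 5040 seatings.
Seatings with Faye beside Vik: treat them as a block with 2 internal orders, giving 2 × (6)! = 1440.
Subtracting, 5040 − 1440 = 3600.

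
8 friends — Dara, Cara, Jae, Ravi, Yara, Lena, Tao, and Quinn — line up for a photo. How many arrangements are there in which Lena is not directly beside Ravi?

30240

Of the 8! = 40320 arrangements, those with Lena and Ravi adjacent number 2 × 7! = 10080 (treat the pair as a block with 2 internal orders).
So 40320 − 10080 = 30240 arrangements keep them apart.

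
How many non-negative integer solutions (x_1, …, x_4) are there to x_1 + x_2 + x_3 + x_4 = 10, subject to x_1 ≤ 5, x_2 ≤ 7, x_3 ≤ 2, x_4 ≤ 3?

62

Ignoring the caps, the number of non-negative solutions to x_1+…+x_4 = 10 is C(13,3) = 286.
Subtract solutions that violate a single cap (substitute x_i' = x_i − (cap_i+1)): x_1 ≥ 6 gives C(7,3) = 35; x_2 ≥ 8 gives C(5,3) = 10; x_3 ≥ 3 gives C(10,3) = 120; x_4 ≥ 4 gives C(9,3) = 84. Together 249.
Add back pairs where two caps are both exceeded: 0 + 4 + 1 + 0 + 0 + 20 = 25.
By inclusion–exclusion the count is 286 − 249 + 25 = 62.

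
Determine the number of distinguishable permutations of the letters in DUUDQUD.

140

The 7 letters of DUUDQUD have repeats: D appearing 3 times and U appearing 3 times.
The number of distinct arrangements is 7!/(3!·3!) = 5040/36 = 140.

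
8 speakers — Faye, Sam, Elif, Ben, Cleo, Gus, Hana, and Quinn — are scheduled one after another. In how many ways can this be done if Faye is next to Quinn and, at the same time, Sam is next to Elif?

Treat {Faye,Quinn} as one block (2 orders) and {Sam,Elif} as another (2 orders).
That leaves 6 units to arrange: 2 × 2 × 6! = 4 × 720 = 2880.

2880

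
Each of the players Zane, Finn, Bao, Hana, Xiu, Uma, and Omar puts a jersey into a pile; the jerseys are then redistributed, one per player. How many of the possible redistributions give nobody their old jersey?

1854

Count assignments avoiding every fixed point. For any j of the 7 players fixed to their old jersey, the other 7−j can be arranged in (7−j)! ways.
By inclusion–exclusion this is Σ_{j=0}^{7} (−1)^j C(7,j)·(7−j)!.
Computing: 5040 − 5040 + 2520 − 840 + 210 − 42 + 7 − 1 = 1854.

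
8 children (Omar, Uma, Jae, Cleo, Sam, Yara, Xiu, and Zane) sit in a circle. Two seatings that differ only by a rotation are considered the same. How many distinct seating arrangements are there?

Seat Omar anywhere (absorbing the rotational symmetry), then permute the other 7: (7)! = 5040.

5040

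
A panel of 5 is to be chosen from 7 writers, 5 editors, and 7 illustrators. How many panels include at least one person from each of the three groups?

8085

With no constraint there are C(19,5) = 11628 possible selections.
Subtract selections that omit an entire group: no writers → C(12,5) = 792; no editors → C(14,5) = 2002; no illustrators → C(12,5) = 792.
Add back selections omitting two groups (i.e. drawn from a single group): C(7,5) + C(5,5) + C(7,5) = 43.
By inclusion–exclusion: 11628 − 3586 + 43 = 8085.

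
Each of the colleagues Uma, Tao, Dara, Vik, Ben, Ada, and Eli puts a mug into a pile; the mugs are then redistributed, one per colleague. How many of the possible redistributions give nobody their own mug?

Count assignments avoiding every fixed point. For any j of the 7 colleagues fixed to their own mug, the other 7−j can be arranged in (7−j)! ways.
By inclusion–exclusion this is Σ_{j=0}^{7} (−1)^j C(7,j)·(7−j)!.
Computing: 5040 − 5040 + 2520 − 840 + 210 − 42 + 7 − 1 = 1854.

1854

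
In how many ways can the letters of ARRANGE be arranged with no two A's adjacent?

900

There are 7!/(2!·2!) = 1260 arrangements of ARRANGE in total.
Arrangements with the A's together: treat AA as one letter, giving (6)!/(2!) = 360.
Hence 1260 − 360 = 900.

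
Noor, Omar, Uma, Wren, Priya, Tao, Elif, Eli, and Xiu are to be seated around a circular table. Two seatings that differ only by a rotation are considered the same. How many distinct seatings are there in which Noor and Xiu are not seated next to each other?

30240

Without the restriction there are (8)! = 40320 seatings.
Seatings with Noor beside Xiu: treat them as a block with 2 internal orders, giving 2 × (7)! = 10080.
Subtracting, 40320 − 10080 = 30240.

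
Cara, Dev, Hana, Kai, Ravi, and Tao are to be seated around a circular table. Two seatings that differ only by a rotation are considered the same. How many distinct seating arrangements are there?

Fix one person's seat to break rotational symmetry; the remaining 5 people can be arranged in (5)! = 120 ways.

120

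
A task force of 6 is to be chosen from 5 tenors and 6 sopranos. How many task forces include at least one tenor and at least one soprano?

461

With no constraint there are C(11,6) = 462 possible selections.
Subtract selections that omit an entire group: no tenors → C(6,6) = 1; no sopranos → C(5,6) = 0.
Both groups omitted at once is impossible, so 462 − 1 = 461.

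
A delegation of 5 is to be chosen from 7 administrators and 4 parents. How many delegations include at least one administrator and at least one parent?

With no constraint there are C(11,5) = 462 possible selections.
Subtract selections that omit an entire group: no administrators → C(4,5) = 0; no parents → C(7,5) = 21.
Both groups omitted at once is impossible, so 462 − 21 = 441.

441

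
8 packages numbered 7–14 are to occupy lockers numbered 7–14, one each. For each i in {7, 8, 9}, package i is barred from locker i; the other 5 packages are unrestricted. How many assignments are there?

27240

Let Aᵢ (for i ∈ {7, 8, 9}) be the placements that put package i in its forbidden locker. Any j of these fix j positions, leaving (8−j)! ways to fill the rest, and there are C(3,j) ways to pick which j.
By inclusion–exclusion, the number of valid placements is Σ_{j=0}^{3} (−1)^j C(3,j)·(8−j)!.
Computing: 40320 − 15120 + 2160 − 120 = 27240.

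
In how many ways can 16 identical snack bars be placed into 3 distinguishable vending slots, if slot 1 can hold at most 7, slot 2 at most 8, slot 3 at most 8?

36

Ignoring the caps, the number of non-negative solutions to x_1+…+x_3 = 16 is C(18,2) = 153.
Subtract solutions that violate a single cap (substitute x_i' = x_i − (cap_i+1)): x_1 ≥ 8 gives C(10,2) = 45; x_2 ≥ 9 gives C(9,2) = 36; x_3 ≥ 9 gives C(9,2) = 36. Together 117.
No two caps can be exceeded simultaneously, so the pair terms are all 0.
By inclusion–exclusion the count is 153 − 117 + 0 = 36.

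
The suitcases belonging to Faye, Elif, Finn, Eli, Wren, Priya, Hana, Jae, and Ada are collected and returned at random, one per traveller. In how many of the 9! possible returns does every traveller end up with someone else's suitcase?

133496

This is the derangement count D_9: permutations of 9 items with no fixed point.
By inclusion–exclusion this is Σ_{j=0}^{9} (−1)^j C(9,j)·(9−j)!.
Computing: 362880 − 362880 + 181440 − 60480 + 15120 − 3024 + 504 − 72 + 9 − 1 = 133496.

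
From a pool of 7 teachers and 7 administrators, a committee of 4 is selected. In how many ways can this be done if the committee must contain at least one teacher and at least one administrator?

931

Unrestricted: C(14,4) = 1001 ways to pick any 4 of the 14.
Subtract selections that omit an entire group: no teachers → C(7,4) = 35; no administrators → C(7,4) = 35.
Both groups omitted at once is impossible, so 1001 − 70 = 931.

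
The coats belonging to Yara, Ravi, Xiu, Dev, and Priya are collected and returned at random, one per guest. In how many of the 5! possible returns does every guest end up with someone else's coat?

Let Aᵢ be the assignments in which guest i gets their own coat. We want the size of the complement of A₁∪…∪A_5.
By inclusion–exclusion this is Σ_{j=0}^{5} (−1)^j C(5,j)·(5−j)!.
Computing: 120 − 120 + 60 − 20 + 5 − 1 = 44.

44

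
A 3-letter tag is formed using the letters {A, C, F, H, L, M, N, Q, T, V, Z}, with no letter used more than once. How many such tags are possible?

990

Choose and order 3 of the 11 symbols: the first letter has 11 options, the next 10, then 9.
11 × 10 × 9 = 990.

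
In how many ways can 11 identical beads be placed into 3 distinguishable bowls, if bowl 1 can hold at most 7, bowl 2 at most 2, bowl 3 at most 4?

6

By stars and bars, unrestricted non-negative solutions to x_1+…+x_3 = 11 number C(11+2,2) = 78.
Subtract solutions that violate a single cap (substitute x_i' = x_i − (cap_i+1)): x_1 ≥ 8 gives C(5,2) = 10; x_2 ≥ 3 gives C(10,2) = 45; x_3 ≥ 5 gives C(8,2) = 28. Together 83.
Add back pairs where two caps are both exceeded: 1 + 0 + 10 = 11.
By inclusion–exclusion the count is 78 − 83 + 11 = 6.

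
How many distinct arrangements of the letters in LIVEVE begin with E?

60

With the first slot taken by E, it remains to arrange the other 5 letters (LIVVE).
Those 5 letters have V appearing twice, giving (5)!/(2!) = 60.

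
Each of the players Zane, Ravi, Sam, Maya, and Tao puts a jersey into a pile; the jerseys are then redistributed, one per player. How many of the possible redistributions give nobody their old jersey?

44

This is the derangement count D_5: permutations of 5 items with no fixed point.
By inclusion–exclusion this is Σ_{j=0}^{5} (−1)^j C(5,j)·(5−j)!.
Computing: 120 − 120 + 60 − 20 + 5 − 1 = 44.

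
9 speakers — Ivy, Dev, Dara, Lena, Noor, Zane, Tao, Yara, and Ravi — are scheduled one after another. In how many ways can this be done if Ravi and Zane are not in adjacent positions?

282240

There are 9! = 362880 arrangements in all. If Ravi and Zane are adjacent, merging them into one block gives 2·(8)! = 80640 arrangements.
So 362880 − 80640 = 282240 arrangements keep them apart.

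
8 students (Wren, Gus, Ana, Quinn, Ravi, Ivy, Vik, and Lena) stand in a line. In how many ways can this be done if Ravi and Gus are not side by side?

There are 8! = 40320 arrangements in all. If Ravi and Gus are adjacent, merging them into one block gives 2·(7)! = 10080 arrangements.
Complementary counting: 40320 − 10080 = 30240.

30240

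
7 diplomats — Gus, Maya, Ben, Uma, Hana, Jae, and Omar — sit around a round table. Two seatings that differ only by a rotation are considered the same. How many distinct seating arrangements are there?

Seat Gus anywhere (absorbing the rotational symmetry), then permute the other 6: (6)! = 720.

720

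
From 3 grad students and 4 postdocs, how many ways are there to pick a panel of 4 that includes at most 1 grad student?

Split by how many grad students are chosen (0 through 1).
Sum: C(3,0)·C(4,4) + C(3,1)·C(4,3) = 1 + 12 = 13.

13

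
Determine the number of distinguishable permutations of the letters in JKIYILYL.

5040

The 8 letters of JKIYILYL have repeats: I appearing twice, L appearing twice, and Y appearing twice.
So there are 8! / (2!·2!·2!) = 5040 distinguishable arrangements.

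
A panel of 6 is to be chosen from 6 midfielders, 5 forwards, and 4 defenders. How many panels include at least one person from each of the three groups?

Total 6-person selections from all 15: C(15,6) = 5005.
Subtract selections that omit an entire group: no midfielders → C(9,6) = 84; no forwards → C(10,6) = 210; no defenders → C(11,6) = 462.
Add back selections omitting two groups (i.e. drawn from a single group): C(6,6) + C(5,6) + C(4,6) = 1.
By inclusion–exclusion: 5005 − 756 + 1 = 4250.

4250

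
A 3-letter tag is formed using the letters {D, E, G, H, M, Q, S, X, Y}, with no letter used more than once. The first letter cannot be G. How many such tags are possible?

The first letter has 9−1 = 8 choices (anything except G).
The remaining 2 letters are filled from the other 8 symbols without repetition: 8 × 7 = 56.
Total: 8 × 56 = 448.

448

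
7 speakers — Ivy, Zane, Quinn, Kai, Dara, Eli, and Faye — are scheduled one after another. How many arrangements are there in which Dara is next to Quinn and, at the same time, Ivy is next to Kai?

Treat {Dara,Quinn} as one block (2 orders) and {Ivy,Kai} as another (2 orders).
That leaves 5 units to arrange: 2 × 2 × 5! = 4 × 120 = 480.

480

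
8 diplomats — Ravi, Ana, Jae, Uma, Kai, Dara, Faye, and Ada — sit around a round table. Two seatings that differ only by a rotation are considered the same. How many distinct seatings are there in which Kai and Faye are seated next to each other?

Treat {Kai, Faye} as one unit (2 internal orders) and seat the resulting 7 units around the table: (6)! circular arrangements.
So 2 × (6)! = 2 × 720 = 1440.

1440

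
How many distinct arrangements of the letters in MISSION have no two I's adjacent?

There are 7!/(2!·2!) = 1260 arrangements of MISSION in total.
If the two I's are adjacent, glue them into one block, leaving 6 items to arrange: (6)!/(2!) = 360 ways.
Hence 1260 − 360 = 900.

900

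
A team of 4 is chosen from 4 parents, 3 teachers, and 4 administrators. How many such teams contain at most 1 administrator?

Split by how many administrators are chosen (0 through 1).
Sum: C(4,0)·C(7,4) + C(4,1)·C(7,3) = 35 + 140 = 175.

175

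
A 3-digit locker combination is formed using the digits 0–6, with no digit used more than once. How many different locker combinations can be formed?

With no repetition, fill the 3 digits in order: 7 choices, then 6, down to 5.
That product is 7 × 6 × 5 = 210.

210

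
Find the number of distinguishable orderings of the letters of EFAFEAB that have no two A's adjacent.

Total arrangements of EFAFEAB: 7!/(2!·2!·2!) = 630.
If the two A's are adjacent, glue them into one block, leaving 6 items to arrange: (6)!/(2!·2!) = 180 ways.
Subtracting, 630 − 180 = 450 arrangements keep the A's apart.

450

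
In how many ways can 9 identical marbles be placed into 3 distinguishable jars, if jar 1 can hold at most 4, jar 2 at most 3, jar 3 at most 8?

Without the upper bounds there are C(11,2) = 55 ways to split 9 among 3 jars.
Subtract solutions that violate a single cap (substitute x_i' = x_i − (cap_i+1)): x_1 ≥ 5 gives C(6,2) = 15; x_2 ≥ 4 gives C(7,2) = 21; x_3 ≥ 9 gives C(2,2) = 1. Together 37.
Add back pairs where two caps are both exceeded: 1 + 0 + 0 = 1.
By inclusion–exclusion the count is 55 − 37 + 1 = 19.

19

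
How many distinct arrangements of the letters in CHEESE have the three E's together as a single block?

Treat the 3 copies of E as a single block. The multiset to arrange is then {EEE, C, H, S}, 4 items in all.
All 4 items are distinct, so there are (4)! = 24 arrangements.

24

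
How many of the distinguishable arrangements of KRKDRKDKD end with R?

With the last slot taken by R, it remains to arrange the other 8 letters (KKDRKDKD).
Those 8 letters have D appearing 3 times and K appearing 4 times, giving (8)!/(4!·3!) = 280.

280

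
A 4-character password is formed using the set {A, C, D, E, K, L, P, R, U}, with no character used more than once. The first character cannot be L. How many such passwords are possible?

The first character has 9−1 = 8 choices (anything except L).
The remaining 3 characters are filled from the other 8 symbols without repetition: 8 × 7 × 6 = 336.
Total: 8 × 336 = 2688.

2688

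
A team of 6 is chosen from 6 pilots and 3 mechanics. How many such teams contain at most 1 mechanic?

Split by how many mechanics are chosen (0 through 1).
Sum: C(3,0)·C(6,6) + C(3,1)·C(6,5) = 1 + 18 = 19.

19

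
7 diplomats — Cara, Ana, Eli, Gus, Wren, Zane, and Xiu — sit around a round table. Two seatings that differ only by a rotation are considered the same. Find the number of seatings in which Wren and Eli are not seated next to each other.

480

All circular seatings of 7 people number (6)! = 720.
Those with Wren next to Eli: fuse the pair into one unit and seat 6 units around a circle — 2·(5)! = 240.
Subtracting, 720 − 240 = 480.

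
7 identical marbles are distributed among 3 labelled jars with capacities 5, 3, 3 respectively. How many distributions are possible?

Ignoring the caps, the number of non-negative solutions to x_1+…+x_3 = 7 is C(9,2) = 36.
Subtract solutions that violate a single cap (substitute x_i' = x_i − (cap_i+1)): x_1 ≥ 6 gives C(3,2) = 3; x_2 ≥ 4 gives C(5,2) = 10; x_3 ≥ 4 gives C(5,2) = 10. Together 23.
No two caps can be exceeded simultaneously, so the pair terms are all 0.
By inclusion–exclusion the count is 36 − 23 + 0 = 13.

13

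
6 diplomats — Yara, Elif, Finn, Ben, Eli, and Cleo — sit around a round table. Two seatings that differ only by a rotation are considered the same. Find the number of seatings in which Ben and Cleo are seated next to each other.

Glue Ben and Cleo into a block (2 internal orders). Seating 5 units around a circle gives (4)! arrangements.
So 2 × (4)! = 2 × 24 = 48.

48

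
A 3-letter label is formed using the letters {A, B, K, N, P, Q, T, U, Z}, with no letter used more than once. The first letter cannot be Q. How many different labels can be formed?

The first letter has 9−1 = 8 choices (anything except Q).
The remaining 2 letters are filled from the other 8 symbols without repetition: 8 × 7 = 56.
Total: 8 × 56 = 448.

448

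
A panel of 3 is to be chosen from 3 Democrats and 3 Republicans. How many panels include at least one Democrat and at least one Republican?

With no constraint there are C(6,3) = 20 possible selections.
Selections missing a whole group: no Democrats → C(3,3) = 1; no Republicans → C(3,3) = 1.
Both groups omitted at once is impossible, so 20 − 2 = 18.

18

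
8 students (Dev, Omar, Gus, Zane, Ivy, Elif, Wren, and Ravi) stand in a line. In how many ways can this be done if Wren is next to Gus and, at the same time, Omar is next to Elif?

2880

Treat {Wren,Gus} as one block (2 orders) and {Omar,Elif} as another (2 orders).
That leaves 6 units to arrange: 2 × 2 × 6! = 4 × 720 = 2880.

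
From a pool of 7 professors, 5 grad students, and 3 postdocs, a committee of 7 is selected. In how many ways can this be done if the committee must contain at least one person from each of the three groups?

Total 7-person selections from all 15: C(15,7) = 6435.
Selections missing a whole group: no professors → C(8,7) = 8; no grad students → C(10,7) = 120; no postdocs → C(12,7) = 792.
Add back selections omitting two groups (i.e. drawn from a single group): C(7,7) + C(5,7) + C(3,7) = 1.
By inclusion–exclusion: 6435 − 920 + 1 = 5516.

5516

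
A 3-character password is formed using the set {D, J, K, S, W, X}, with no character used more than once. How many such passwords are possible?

120

With no repetition, fill the 3 characters in order: 6 choices, then 5, down to 4.
That product is 6 × 5 × 4 = 120.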